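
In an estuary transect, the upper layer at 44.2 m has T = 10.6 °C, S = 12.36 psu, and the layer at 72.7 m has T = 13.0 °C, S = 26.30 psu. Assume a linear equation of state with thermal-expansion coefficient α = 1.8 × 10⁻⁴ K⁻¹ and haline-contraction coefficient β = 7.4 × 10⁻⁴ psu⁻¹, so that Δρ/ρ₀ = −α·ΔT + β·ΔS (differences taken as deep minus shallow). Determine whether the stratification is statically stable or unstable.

ΔT = 13.0 − 10.6 = +2.4 K and ΔS = 26.30 − 12.36 = +13.94 psu (deep − shallow).
−αΔT = -4.32 × 10⁻⁴; βΔS = 0.0103156; sum Δρ/ρ₀ = 9.8836 × 10⁻³.
Δρ/ρ₀ > 0, so Δρ > 0: deeper water is denser → statically stable.

stable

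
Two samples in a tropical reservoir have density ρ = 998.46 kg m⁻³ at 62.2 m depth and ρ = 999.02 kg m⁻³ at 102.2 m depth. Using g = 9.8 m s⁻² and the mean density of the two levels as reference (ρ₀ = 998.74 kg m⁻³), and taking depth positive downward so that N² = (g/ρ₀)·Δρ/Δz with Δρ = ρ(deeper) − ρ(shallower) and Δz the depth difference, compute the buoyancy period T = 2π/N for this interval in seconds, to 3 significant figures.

Δρ = 999.02 − 998.46 = 0.56 kg m⁻³ over Δz = 102.2 − 62.2 = 40 m.
N² = (9.8/998.74) × (0.56/40) = 1.3737 × 10⁻⁴ s⁻².
N = √(1.3737 × 10⁻⁴) = 0.011720 rad s⁻¹, so T = 2π/N = 536.11 s ≈ 536 s.

536 s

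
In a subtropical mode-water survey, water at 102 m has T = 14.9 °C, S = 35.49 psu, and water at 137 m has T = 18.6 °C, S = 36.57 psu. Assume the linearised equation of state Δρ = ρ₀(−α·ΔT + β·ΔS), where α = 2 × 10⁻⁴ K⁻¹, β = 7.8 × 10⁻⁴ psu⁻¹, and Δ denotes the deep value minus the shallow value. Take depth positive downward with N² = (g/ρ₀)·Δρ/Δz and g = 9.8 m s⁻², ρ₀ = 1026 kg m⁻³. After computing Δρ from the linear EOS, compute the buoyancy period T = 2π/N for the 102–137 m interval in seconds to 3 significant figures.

1.17 × 10³ s

ΔT = +3.7 K, ΔS = +1.08 psu (deep − shallow).
Δρ/ρ₀ = −αΔT + βΔS = -7.40 × 10⁻⁴ + 8.424 × 10⁻⁴ = 1.024 × 10⁻⁴, so Δρ ≈ 0.1051 kg m⁻³.
N² = (g/ρ₀)·Δρ/Δz = g·(Δρ/ρ₀)/Δz = 9.8 × 1.024 × 10⁻⁴ / 35 = 2.8672 × 10⁻⁵ s⁻².
N = √(2.8672 × 10⁻⁵) = 5.3546 × 10⁻³ rad s⁻¹ → T = 2π/N = 1.1734 × 10³ s ≈ 1.17 × 10³ s.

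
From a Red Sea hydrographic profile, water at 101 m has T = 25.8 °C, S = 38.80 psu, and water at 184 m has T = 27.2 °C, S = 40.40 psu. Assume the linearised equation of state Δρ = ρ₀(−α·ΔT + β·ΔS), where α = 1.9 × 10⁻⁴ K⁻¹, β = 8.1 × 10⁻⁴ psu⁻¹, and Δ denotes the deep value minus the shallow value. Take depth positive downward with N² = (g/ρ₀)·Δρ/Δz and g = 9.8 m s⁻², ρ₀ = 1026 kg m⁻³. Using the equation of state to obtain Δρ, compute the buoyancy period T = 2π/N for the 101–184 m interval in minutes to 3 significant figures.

9.50 min

ΔT = +1.4 K, ΔS = +1.60 psu (deep − shallow).
Δρ/ρ₀ = −αΔT + βΔS = -2.66 × 10⁻⁴ + 1.296 × 10⁻³ = 1.03 × 10⁻³, so Δρ ≈ 1.057 kg m⁻³.
N² = (g/ρ₀)·Δρ/Δz = g·(Δρ/ρ₀)/Δz = 9.8 × 1.03 × 10⁻³ / 83 = 1.2161 × 10⁻⁴ s⁻².
N = √(1.2161 × 10⁻⁴) = 0.011028 rad s⁻¹ → T = 2π/N = 569.75 s = 9.4958 min ≈ 9.50 min.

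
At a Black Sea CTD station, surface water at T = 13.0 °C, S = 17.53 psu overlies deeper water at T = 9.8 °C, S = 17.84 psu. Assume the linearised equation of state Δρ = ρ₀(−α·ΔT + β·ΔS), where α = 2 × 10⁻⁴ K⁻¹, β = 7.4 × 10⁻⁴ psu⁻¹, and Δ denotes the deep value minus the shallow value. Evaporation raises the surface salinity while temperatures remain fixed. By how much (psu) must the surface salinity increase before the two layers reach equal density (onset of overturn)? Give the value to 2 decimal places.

1.17 psu

Neutral buoyancy requires −α(T_deep − T_surf) + β(S_deep − S_surf′) = 0.
S_surf′ = S_deep − (α/β)·ΔT = 17.84 − (2 × 10⁻⁴/7.4 × 10⁻⁴)·(-3.2) = 18.7049 psu.
Increase required: 18.7049 − 17.53 = 1.1749 psu.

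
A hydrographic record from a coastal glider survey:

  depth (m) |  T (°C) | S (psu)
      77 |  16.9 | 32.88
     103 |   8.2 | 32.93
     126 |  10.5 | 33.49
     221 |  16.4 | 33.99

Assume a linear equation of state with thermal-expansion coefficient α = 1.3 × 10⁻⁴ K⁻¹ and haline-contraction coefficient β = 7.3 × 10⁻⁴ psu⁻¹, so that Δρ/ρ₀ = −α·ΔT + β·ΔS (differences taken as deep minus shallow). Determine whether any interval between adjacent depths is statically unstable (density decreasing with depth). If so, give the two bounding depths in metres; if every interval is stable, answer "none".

126–221 m

Evaluate Δρ/ρ₀ = −αΔT + βΔS across each adjacent pair:
  77–103 m: −αΔT+βΔS = −(1.3 × 10⁻⁴)(-8.7)+(7.3 × 10⁻⁴)(+0.05) = 1.2 × 10⁻³ → stable
  103–126 m: −αΔT+βΔS = −(1.3 × 10⁻⁴)(+2.3)+(7.3 × 10⁻⁴)(+0.56) = 1.1 × 10⁻⁴ → stable
  126–221 m: −αΔT+βΔS = −(1.3 × 10⁻⁴)(+5.9)+(7.3 × 10⁻⁴)(+0.50) = -4.0 × 10⁻⁴ → UNSTABLE
The 126–221 m interval has Δρ < 0: lighter water underlies denser water.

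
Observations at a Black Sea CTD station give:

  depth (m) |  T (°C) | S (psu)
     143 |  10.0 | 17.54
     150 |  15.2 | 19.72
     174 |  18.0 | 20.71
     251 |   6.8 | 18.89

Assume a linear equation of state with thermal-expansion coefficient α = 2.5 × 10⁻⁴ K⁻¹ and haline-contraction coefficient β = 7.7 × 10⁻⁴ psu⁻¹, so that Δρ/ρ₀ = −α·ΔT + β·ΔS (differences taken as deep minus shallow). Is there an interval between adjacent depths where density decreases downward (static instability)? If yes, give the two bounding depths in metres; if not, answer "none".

none

Evaluate Δρ/ρ₀ = −αΔT + βΔS across each adjacent pair:
  143–150 m: −αΔT+βΔS = −(2.5 × 10⁻⁴)(+5.2)+(7.7 × 10⁻⁴)(+2.18) = 3.8 × 10⁻⁴ → stable
  150–174 m: −αΔT+βΔS = −(2.5 × 10⁻⁴)(+2.8)+(7.7 × 10⁻⁴)(+0.99) = 6.2 × 10⁻⁵ → stable
  174–251 m: −αΔT+βΔS = −(2.5 × 10⁻⁴)(-11.2)+(7.7 × 10⁻⁴)(-1.82) = 1.4 × 10⁻³ → stable
Every interval has Δρ > 0: the column is stably stratified throughout.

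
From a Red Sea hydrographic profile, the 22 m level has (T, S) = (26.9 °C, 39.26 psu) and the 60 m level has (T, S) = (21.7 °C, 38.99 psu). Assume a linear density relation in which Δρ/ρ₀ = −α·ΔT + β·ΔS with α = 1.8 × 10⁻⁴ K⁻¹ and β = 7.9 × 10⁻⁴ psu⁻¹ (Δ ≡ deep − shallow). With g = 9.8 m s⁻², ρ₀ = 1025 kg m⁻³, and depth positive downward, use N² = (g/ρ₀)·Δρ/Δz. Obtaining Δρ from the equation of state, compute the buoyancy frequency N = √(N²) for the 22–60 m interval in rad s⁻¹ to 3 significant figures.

ΔT = -5.2 K, ΔS = -0.27 psu (deep − shallow).
Δρ/ρ₀ = −αΔT + βΔS = 9.36 × 10⁻⁴ − 2.133 × 10⁻⁴ = 7.227 × 10⁻⁴, so Δρ ≈ 0.7408 kg m⁻³.
N² = (g/ρ₀)·Δρ/Δz = g·(Δρ/ρ₀)/Δz = 9.8 × 7.227 × 10⁻⁴ / 38 = 1.8638 × 10⁻⁴ s⁻².
N = √(1.8638 × 10⁻⁴) = 0.013652 rad s⁻¹ ≈ 0.0137 rad s⁻¹.

0.0137 rad s⁻¹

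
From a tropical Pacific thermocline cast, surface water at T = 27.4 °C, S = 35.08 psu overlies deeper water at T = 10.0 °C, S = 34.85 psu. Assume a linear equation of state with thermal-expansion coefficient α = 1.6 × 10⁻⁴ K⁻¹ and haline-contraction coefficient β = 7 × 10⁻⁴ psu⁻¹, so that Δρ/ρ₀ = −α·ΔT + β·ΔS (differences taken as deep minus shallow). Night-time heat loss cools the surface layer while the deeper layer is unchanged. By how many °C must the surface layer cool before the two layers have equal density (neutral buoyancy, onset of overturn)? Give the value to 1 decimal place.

16.4 °C

Neutral buoyancy requires Δρ = 0, i.e. −α(T_deep − T_surf′) + β(S_deep − S_surf) = 0.
T_surf′ = T_deep − (β/α)·ΔS = 10.0 − (7 × 10⁻⁴/1.6 × 10⁻⁴)·(-0.23) = 11.006 °C.
Cooling required: 27.4 − (11.006) = 16.394 °C.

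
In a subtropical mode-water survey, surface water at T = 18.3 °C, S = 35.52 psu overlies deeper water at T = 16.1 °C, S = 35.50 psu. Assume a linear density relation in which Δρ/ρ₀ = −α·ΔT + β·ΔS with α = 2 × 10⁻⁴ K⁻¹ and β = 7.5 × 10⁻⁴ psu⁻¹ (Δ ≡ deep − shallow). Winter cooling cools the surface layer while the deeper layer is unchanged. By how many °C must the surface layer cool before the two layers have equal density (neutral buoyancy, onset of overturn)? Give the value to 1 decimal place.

2.1 °C

Neutral buoyancy requires Δρ = 0, i.e. −α(T_deep − T_surf′) + β(S_deep − S_surf) = 0.
T_surf′ = T_deep − (β/α)·ΔS = 16.1 − (7.5 × 10⁻⁴/2 × 10⁻⁴)·(-0.02) = 16.175 °C.
Cooling required: 18.3 − (16.175) = 2.125 °C.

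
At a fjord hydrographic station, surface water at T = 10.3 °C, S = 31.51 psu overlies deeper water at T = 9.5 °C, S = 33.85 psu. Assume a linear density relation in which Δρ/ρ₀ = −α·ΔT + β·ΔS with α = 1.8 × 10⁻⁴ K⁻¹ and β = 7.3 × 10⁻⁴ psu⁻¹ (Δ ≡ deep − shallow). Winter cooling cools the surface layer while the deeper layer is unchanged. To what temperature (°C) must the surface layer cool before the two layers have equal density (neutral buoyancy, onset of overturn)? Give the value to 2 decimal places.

Neutral buoyancy requires Δρ = 0, i.e. −α(T_deep − T_surf′) + β(S_deep − S_surf) = 0.
T_surf′ = T_deep − (β/α)·ΔS = 9.5 − (7.3 × 10⁻⁴/1.8 × 10⁻⁴)·(+2.34) = 0.0100 °C.
Cooling required: 10.3 − (0.0100) = 10.2900 °C.

0.01 °C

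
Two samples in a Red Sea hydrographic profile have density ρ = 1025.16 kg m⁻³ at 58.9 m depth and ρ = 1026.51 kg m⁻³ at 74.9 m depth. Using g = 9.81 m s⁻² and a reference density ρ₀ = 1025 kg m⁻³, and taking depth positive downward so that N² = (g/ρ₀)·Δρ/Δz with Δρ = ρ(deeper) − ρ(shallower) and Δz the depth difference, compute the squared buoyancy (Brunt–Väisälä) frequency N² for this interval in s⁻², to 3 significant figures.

8.08 × 10⁻⁴ s⁻²

Δρ = 1026.51 − 1025.16 = 1.35 kg m⁻³ over Δz = 74.9 − 58.9 = 16 m.
N² = (9.81/1025) × (1.35/16) = 8.0753 × 10⁻⁴ s⁻² ≈ 8.08 × 10⁻⁴ s⁻².
N² > 0, so the interval is statically stable.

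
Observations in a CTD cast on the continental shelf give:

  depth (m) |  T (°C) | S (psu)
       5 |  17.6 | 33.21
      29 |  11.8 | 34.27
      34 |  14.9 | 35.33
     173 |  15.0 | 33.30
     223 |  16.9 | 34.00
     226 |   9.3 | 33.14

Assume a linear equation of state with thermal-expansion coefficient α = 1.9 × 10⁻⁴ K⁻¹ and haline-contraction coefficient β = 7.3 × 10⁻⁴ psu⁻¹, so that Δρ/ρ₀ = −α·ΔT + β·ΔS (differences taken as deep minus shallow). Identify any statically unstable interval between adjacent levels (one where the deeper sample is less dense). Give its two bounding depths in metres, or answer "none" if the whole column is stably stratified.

Evaluate Δρ/ρ₀ = −αΔT + βΔS across each adjacent pair:
  5–29 m: −αΔT+βΔS = −(1.9 × 10⁻⁴)(-5.8)+(7.3 × 10⁻⁴)(+1.06) = 1.9 × 10⁻³ → stable
  29–34 m: −αΔT+βΔS = −(1.9 × 10⁻⁴)(+3.1)+(7.3 × 10⁻⁴)(+1.06) = 1.8 × 10⁻⁴ → stable
  34–173 m: −αΔT+βΔS = −(1.9 × 10⁻⁴)(+0.1)+(7.3 × 10⁻⁴)(-2.03) = -1.5 × 10⁻³ → UNSTABLE
  173–223 m: −αΔT+βΔS = −(1.9 × 10⁻⁴)(+1.9)+(7.3 × 10⁻⁴)(+0.70) = 1.5 × 10⁻⁴ → stable
  223–226 m: −αΔT+βΔS = −(1.9 × 10⁻⁴)(-7.6)+(7.3 × 10⁻⁴)(-0.86) = 8.2 × 10⁻⁴ → stable
The 34–173 m interval has Δρ < 0: lighter water underlies denser water.

34–173 m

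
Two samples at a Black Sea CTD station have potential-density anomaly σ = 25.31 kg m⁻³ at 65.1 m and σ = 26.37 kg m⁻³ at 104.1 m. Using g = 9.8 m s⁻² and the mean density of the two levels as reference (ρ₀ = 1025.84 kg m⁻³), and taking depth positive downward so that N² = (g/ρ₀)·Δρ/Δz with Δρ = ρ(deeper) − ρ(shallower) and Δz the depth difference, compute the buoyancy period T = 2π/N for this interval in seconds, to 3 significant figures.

Δρ = 1026.37 − 1025.31 = 1.06 kg m⁻³ over Δz = 104.1 − 65.1 = 39 m.
N² = (9.8/1025.84) × (1.06/39) = 2.5965 × 10⁻⁴ s⁻².
N = √(2.5965 × 10⁻⁴) = 0.016114 rad s⁻¹, so T = 2π/N = 389.92 s ≈ 390 s.
N² > 0, so the interval is statically stable.

390 s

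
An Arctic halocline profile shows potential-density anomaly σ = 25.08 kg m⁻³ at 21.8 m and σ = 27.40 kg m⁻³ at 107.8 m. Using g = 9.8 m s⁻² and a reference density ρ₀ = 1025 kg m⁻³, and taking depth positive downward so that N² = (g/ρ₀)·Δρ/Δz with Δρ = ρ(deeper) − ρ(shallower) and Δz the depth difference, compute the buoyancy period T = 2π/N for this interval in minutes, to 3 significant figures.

Δρ = 1027.40 − 1025.08 = 2.32 kg m⁻³ over Δz = 107.8 − 21.8 = 86 m.
N² = (9.8/1025) × (2.32/86) = 2.5792 × 10⁻⁴ s⁻².
N = √(2.5792 × 10⁻⁴) = 0.016060 rad s⁻¹, so T = 2π/N = 391.23 s = 6.5205 min ≈ 6.52 min.

6.52 min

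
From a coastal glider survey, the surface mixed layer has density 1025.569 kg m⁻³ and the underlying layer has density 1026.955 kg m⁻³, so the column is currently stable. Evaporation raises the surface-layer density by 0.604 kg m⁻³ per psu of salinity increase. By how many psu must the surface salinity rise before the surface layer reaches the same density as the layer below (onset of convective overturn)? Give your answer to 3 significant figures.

Density deficit of the surface layer: 1026.955 − 1025.569 = 1.386 kg m⁻³.
Required change = 1.386 / 0.604 = 2.29 psu.

2.29 psu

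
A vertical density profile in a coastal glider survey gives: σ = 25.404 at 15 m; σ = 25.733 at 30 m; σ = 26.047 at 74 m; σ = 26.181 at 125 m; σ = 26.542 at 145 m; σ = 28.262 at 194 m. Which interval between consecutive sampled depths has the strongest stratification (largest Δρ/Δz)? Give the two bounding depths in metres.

Compute the density gradient over each adjacent pair:
  15–30 m: Δρ/Δz = 0.329/15 = 0.022 kg m⁻⁴
  30–74 m: Δρ/Δz = 0.314/44 = 7.1 × 10⁻³ kg m⁻⁴
  74–125 m: Δρ/Δz = 0.134/51 = 2.6 × 10⁻³ kg m⁻⁴
  125–145 m: Δρ/Δz = 0.361/20 = 0.018 kg m⁻⁴
  145–194 m: Δρ/Δz = 1.720/49 = 0.035 kg m⁻⁴
The largest gradient is in the 145–194 m interval — the pycnocline.

145–194 m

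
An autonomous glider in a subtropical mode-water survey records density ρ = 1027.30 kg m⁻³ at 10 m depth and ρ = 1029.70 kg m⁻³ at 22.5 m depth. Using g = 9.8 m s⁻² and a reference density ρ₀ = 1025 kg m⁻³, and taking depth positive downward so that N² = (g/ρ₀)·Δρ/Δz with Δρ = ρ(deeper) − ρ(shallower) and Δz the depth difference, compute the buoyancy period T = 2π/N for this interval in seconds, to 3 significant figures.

Δρ = 1029.70 − 1027.30 = 2.40 kg m⁻³ over Δz = 22.5 − 10 = 12.5 m.
N² = (9.8/1025) × (2.40/12.5) = 1.8357 × 10⁻³ s⁻².
N = √(1.8357 × 10⁻³) = 0.042845 rad s⁻¹, so T = 2π/N = 146.65 s ≈ 147 s.

147 s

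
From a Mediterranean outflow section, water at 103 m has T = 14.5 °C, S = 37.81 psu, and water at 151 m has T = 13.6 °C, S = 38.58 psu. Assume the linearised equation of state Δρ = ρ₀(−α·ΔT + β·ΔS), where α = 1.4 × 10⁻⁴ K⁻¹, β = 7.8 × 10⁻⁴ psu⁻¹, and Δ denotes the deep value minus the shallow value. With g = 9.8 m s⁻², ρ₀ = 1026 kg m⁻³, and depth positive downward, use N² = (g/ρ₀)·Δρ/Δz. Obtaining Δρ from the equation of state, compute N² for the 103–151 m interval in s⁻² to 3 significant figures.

ΔT = -0.9 K, ΔS = +0.77 psu (deep − shallow).
Δρ/ρ₀ = −αΔT + βΔS = 1.26 × 10⁻⁴ + 6.006 × 10⁻⁴ = 7.266 × 10⁻⁴, so Δρ ≈ 0.7455 kg m⁻³.
N² = (g/ρ₀)·Δρ/Δz = g·(Δρ/ρ₀)/Δz = 9.8 × 7.266 × 10⁻⁴ / 48 = 1.4835 × 10⁻⁴ s⁻² ≈ 1.48 × 10⁻⁴ s⁻².

1.48 × 10⁻⁴ s⁻²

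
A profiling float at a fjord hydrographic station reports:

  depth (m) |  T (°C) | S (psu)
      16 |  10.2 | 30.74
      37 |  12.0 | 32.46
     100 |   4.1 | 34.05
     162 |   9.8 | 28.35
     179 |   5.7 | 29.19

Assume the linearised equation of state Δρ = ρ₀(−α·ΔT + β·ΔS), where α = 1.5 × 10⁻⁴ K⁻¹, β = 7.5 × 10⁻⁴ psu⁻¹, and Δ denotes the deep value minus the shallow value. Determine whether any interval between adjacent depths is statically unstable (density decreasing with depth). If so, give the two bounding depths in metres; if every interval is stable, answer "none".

Evaluate Δρ/ρ₀ = −αΔT + βΔS across each adjacent pair:
  16–37 m: −αΔT+βΔS = −(1.5 × 10⁻⁴)(+1.8)+(7.5 × 10⁻⁴)(+1.72) = 1.0 × 10⁻³ → stable
  37–100 m: −αΔT+βΔS = −(1.5 × 10⁻⁴)(-7.9)+(7.5 × 10⁻⁴)(+1.59) = 2.4 × 10⁻³ → stable
  100–162 m: −αΔT+βΔS = −(1.5 × 10⁻⁴)(+5.7)+(7.5 × 10⁻⁴)(-5.70) = -5.1 × 10⁻³ → UNSTABLE
  162–179 m: −αΔT+βΔS = −(1.5 × 10⁻⁴)(-4.1)+(7.5 × 10⁻⁴)(+0.84) = 1.2 × 10⁻³ → stable
The 100–162 m interval has Δρ < 0: lighter water underlies denser water.

100–162 m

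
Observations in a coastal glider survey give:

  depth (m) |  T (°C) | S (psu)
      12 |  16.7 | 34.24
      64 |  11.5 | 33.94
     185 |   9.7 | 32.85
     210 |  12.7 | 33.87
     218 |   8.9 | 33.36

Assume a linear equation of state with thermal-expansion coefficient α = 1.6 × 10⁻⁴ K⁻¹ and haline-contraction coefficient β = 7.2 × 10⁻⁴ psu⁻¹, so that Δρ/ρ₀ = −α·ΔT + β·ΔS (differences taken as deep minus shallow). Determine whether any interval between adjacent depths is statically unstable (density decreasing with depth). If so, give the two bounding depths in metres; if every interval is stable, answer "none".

64–185 m

Evaluate Δρ/ρ₀ = −αΔT + βΔS across each adjacent pair:
  12–64 m: −αΔT+βΔS = −(1.6 × 10⁻⁴)(-5.2)+(7.2 × 10⁻⁴)(-0.30) = 6.2 × 10⁻⁴ → stable
  64–185 m: −αΔT+βΔS = −(1.6 × 10⁻⁴)(-1.8)+(7.2 × 10⁻⁴)(-1.09) = -5.0 × 10⁻⁴ → UNSTABLE
  185–210 m: −αΔT+βΔS = −(1.6 × 10⁻⁴)(+3.0)+(7.2 × 10⁻⁴)(+1.02) = 2.5 × 10⁻⁴ → stable
  210–218 m: −αΔT+βΔS = −(1.6 × 10⁻⁴)(-3.8)+(7.2 × 10⁻⁴)(-0.51) = 2.4 × 10⁻⁴ → stable
The 64–185 m interval has Δρ < 0: lighter water underlies denser water.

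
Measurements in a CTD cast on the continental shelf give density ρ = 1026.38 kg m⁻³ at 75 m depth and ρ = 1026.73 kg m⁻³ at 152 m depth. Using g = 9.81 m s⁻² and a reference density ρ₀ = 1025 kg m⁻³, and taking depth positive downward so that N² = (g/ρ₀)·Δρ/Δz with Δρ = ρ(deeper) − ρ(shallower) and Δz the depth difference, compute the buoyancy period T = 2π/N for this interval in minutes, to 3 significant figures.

Δρ = 1026.73 − 1026.38 = 0.35 kg m⁻³ over Δz = 152 − 75 = 77 m.
N² = (9.81/1025) × (0.35/77) = 4.3503 × 10⁻⁵ s⁻².
N = √(4.3503 × 10⁻⁵) = 6.5957 × 10⁻³ rad s⁻¹, so T = 2π/N = 952.62 s = 15.877 min ≈ 15.9 min.

15.9 min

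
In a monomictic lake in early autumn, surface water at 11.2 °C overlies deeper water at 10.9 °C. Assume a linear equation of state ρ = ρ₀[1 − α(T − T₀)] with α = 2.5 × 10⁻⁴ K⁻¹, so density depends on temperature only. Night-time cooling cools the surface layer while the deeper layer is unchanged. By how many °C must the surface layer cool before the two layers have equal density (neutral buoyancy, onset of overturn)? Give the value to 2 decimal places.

0.30 °C

With temperature the only control, equal density requires T_surf′ = T_deep.
T_surf′ = 10.9 °C.
Cooling required: 11.2 − 10.9 = 0.30 °C.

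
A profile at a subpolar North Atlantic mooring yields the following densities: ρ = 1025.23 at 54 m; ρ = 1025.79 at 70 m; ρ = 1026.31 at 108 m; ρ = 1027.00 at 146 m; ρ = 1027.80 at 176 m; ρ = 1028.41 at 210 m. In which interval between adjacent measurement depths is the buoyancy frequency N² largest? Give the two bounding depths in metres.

Compute the density gradient over each adjacent pair:
  54–70 m: Δρ/Δz = 0.56/16 = 0.035 kg m⁻⁴
  70–108 m: Δρ/Δz = 0.52/38 = 0.014 kg m⁻⁴
  108–146 m: Δρ/Δz = 0.69/38 = 0.018 kg m⁻⁴
  146–176 m: Δρ/Δz = 0.80/30 = 0.027 kg m⁻⁴
  176–210 m: Δρ/Δz = 0.61/34 = 0.018 kg m⁻⁴
The largest gradient is in the 54–70 m interval — the pycnocline.

54–70 m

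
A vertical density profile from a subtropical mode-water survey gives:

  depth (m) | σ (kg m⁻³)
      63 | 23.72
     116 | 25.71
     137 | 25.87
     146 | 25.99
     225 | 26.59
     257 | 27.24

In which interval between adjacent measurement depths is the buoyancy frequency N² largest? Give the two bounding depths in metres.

Compute the density gradient over each adjacent pair:
  63–116 m: Δρ/Δz = 1.99/53 = 0.038 kg m⁻⁴
  116–137 m: Δρ/Δz = 0.16/21 = 7.6 × 10⁻³ kg m⁻⁴
  137–146 m: Δρ/Δz = 0.12/9 = 0.013 kg m⁻⁴
  146–225 m: Δρ/Δz = 0.60/79 = 7.6 × 10⁻³ kg m⁻⁴
  225–257 m: Δρ/Δz = 0.65/32 = 0.020 kg m⁻⁴
The largest gradient is in the 63–116 m interval — the pycnocline.

63–116 m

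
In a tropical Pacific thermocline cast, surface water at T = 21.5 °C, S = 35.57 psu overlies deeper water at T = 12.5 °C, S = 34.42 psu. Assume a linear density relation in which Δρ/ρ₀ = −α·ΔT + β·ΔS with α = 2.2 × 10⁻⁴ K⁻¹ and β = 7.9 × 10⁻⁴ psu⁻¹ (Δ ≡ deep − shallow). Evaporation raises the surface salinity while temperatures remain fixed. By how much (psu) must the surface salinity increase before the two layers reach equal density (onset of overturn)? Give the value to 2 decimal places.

1.36 psu

Neutral buoyancy requires −α(T_deep − T_surf) + β(S_deep − S_surf′) = 0.
S_surf′ = S_deep − (α/β)·ΔT = 34.42 − (2.2 × 10⁻⁴/7.9 × 10⁻⁴)·(-9.0) = 36.9263 psu.
Increase required: 36.9263 − 35.57 = 1.3563 psu.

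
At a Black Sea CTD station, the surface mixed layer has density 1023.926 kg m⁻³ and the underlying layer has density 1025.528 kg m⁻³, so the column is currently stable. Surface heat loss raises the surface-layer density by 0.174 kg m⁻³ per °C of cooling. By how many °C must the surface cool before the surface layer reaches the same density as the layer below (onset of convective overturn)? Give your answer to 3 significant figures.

Density deficit of the surface layer: 1025.528 − 1023.926 = 1.602 kg m⁻³.
Required change = 1.602 / 0.174 = 9.21 °C.

9.21 °C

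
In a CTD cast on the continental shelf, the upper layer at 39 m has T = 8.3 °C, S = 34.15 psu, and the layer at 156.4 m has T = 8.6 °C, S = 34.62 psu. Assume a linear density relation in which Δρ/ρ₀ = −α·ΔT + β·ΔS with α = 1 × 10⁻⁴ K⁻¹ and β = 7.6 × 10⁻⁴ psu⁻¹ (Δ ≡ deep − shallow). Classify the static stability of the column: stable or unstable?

ΔT = 8.6 − 8.3 = +0.3 K and ΔS = 34.62 − 34.15 = +0.47 psu (deep − shallow).
−αΔT = -3.00 × 10⁻⁵; βΔS = 3.572 × 10⁻⁴; sum Δρ/ρ₀ = 3.272 × 10⁻⁴.
Δρ/ρ₀ > 0, so Δρ > 0: deeper water is denser → statically stable.

stable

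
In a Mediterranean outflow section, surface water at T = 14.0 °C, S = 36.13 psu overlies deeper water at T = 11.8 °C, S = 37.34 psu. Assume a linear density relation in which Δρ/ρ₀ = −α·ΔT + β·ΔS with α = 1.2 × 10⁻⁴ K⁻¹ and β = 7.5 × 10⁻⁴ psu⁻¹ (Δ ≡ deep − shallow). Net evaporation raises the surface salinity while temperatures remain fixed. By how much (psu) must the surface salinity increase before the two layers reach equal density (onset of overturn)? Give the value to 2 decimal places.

1.56 psu

Neutral buoyancy requires −α(T_deep − T_surf) + β(S_deep − S_surf′) = 0.
S_surf′ = S_deep − (α/β)·ΔT = 37.34 − (1.2 × 10⁻⁴/7.5 × 10⁻⁴)·(-2.2) = 37.6920 psu.
Increase required: 37.6920 − 36.13 = 1.5620 psu.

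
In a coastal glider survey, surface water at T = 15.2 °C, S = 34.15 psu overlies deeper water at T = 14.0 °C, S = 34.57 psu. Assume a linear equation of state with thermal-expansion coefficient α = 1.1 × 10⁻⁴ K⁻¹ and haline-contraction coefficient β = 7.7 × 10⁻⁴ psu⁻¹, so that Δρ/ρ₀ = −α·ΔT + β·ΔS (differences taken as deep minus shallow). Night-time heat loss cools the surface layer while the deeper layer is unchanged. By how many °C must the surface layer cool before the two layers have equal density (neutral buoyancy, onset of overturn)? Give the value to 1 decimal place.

4.1 °C

Neutral buoyancy requires Δρ = 0, i.e. −α(T_deep − T_surf′) + β(S_deep − S_surf) = 0.
T_surf′ = T_deep − (β/α)·ΔS = 14.0 − (7.7 × 10⁻⁴/1.1 × 10⁻⁴)·(+0.42) = 11.060 °C.
Cooling required: 15.2 − (11.060) = 4.140 °C.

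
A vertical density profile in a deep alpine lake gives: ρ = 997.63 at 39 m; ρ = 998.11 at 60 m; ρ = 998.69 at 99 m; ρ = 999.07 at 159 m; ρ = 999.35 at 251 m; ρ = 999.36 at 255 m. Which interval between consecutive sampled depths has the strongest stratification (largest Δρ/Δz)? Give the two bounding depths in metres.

Compute the density gradient over each adjacent pair:
  39–60 m: Δρ/Δz = 0.48/21 = 0.023 kg m⁻⁴
  60–99 m: Δρ/Δz = 0.58/39 = 0.015 kg m⁻⁴
  99–159 m: Δρ/Δz = 0.38/60 = 6.3 × 10⁻³ kg m⁻⁴
  159–251 m: Δρ/Δz = 0.28/92 = 3.0 × 10⁻³ kg m⁻⁴
  251–255 m: Δρ/Δz = 0.01/4 = 2.5 × 10⁻³ kg m⁻⁴
The largest gradient is in the 39–60 m interval — the pycnocline.

39–60 m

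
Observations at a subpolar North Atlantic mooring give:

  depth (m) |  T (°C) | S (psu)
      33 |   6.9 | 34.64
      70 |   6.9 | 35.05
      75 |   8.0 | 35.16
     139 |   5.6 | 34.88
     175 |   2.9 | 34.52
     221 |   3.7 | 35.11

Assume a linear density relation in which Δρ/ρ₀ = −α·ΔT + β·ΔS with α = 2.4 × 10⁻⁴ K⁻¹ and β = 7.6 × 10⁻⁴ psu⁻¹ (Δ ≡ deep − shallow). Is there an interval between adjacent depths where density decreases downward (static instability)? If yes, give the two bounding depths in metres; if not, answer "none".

Evaluate Δρ/ρ₀ = −αΔT + βΔS across each adjacent pair:
  33–70 m: −αΔT+βΔS = −(2.4 × 10⁻⁴)(+0.0)+(7.6 × 10⁻⁴)(+0.41) = 3.1 × 10⁻⁴ → stable
  70–75 m: −αΔT+βΔS = −(2.4 × 10⁻⁴)(+1.1)+(7.6 × 10⁻⁴)(+0.11) = -1.8 × 10⁻⁴ → UNSTABLE
  75–139 m: −αΔT+βΔS = −(2.4 × 10⁻⁴)(-2.4)+(7.6 × 10⁻⁴)(-0.28) = 3.6 × 10⁻⁴ → stable
  139–175 m: −αΔT+βΔS = −(2.4 × 10⁻⁴)(-2.7)+(7.6 × 10⁻⁴)(-0.36) = 3.7 × 10⁻⁴ → stable
  175–221 m: −αΔT+βΔS = −(2.4 × 10⁻⁴)(+0.8)+(7.6 × 10⁻⁴)(+0.59) = 2.6 × 10⁻⁴ → stable
The 70–75 m interval has Δρ < 0: lighter water underlies denser water.

70–75 m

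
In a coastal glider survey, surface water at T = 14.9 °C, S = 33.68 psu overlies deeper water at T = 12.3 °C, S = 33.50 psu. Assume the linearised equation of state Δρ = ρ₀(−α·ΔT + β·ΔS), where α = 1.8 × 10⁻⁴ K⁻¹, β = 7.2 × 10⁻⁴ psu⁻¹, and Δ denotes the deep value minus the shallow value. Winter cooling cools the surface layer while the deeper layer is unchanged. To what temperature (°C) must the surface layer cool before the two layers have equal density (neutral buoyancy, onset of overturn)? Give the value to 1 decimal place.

13.0 °C

Neutral buoyancy requires Δρ = 0, i.e. −α(T_deep − T_surf′) + β(S_deep − S_surf) = 0.
T_surf′ = T_deep − (β/α)·ΔS = 12.3 − (7.2 × 10⁻⁴/1.8 × 10⁻⁴)·(-0.18) = 13.020 °C.
Cooling required: 14.9 − (13.020) = 1.880 °C.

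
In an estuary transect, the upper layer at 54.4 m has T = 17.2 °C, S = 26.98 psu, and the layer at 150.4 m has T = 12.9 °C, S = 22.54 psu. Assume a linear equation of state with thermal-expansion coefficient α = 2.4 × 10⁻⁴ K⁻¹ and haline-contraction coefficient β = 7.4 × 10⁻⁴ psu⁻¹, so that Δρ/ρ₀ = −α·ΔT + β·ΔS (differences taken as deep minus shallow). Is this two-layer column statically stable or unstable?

ΔT = 12.9 − 17.2 = -4.3 K and ΔS = 22.54 − 26.98 = -4.44 psu (deep − shallow).
−αΔT = 1.032 × 10⁻³; βΔS = -3.2856 × 10⁻³; sum Δρ/ρ₀ = -2.2536 × 10⁻³.
Δρ/ρ₀ < 0, so Δρ < 0: deeper water is lighter → statically unstable; the column would overturn.

unstable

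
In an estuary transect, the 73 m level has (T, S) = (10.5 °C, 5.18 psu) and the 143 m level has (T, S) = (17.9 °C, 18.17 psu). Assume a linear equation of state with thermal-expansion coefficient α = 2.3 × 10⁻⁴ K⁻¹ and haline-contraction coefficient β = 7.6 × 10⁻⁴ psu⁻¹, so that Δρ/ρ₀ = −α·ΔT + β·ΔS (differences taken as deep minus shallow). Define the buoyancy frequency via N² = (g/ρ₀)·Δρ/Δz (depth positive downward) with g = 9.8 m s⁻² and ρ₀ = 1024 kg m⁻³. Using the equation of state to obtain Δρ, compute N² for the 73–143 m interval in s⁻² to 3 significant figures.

ΔT = +7.4 K, ΔS = +12.99 psu (deep − shallow).
Δρ/ρ₀ = −αΔT + βΔS = -1.702 × 10⁻³ + 9.8724 × 10⁻³ = 8.1704 × 10⁻³, so Δρ ≈ 8.366 kg m⁻³.
N² = (g/ρ₀)·Δρ/Δz = g·(Δρ/ρ₀)/Δz = 9.8 × 8.1704 × 10⁻³ / 70 = 1.1439 × 10⁻³ s⁻² ≈ 1.14 × 10⁻³ s⁻².

1.14 × 10⁻³ s⁻²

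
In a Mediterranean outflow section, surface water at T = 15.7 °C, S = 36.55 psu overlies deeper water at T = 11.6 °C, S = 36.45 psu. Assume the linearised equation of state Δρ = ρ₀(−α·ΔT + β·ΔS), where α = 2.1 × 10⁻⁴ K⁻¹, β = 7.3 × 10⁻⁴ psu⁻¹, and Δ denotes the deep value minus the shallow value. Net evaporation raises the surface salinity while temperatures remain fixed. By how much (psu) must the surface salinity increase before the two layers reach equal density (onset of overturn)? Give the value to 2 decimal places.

1.08 psu

Neutral buoyancy requires −α(T_deep − T_surf) + β(S_deep − S_surf′) = 0.
S_surf′ = S_deep − (α/β)·ΔT = 36.45 − (2.1 × 10⁻⁴/7.3 × 10⁻⁴)·(-4.1) = 37.6295 psu.
Increase required: 37.6295 − 36.55 = 1.0795 psu.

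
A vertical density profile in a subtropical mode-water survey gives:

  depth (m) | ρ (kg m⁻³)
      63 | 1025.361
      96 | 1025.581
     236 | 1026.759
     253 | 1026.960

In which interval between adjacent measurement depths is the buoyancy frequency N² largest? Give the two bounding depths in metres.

Compute the density gradient over each adjacent pair:
  63–96 m: Δρ/Δz = 0.220/33 = 6.7 × 10⁻³ kg m⁻⁴
  96–236 m: Δρ/Δz = 1.178/140 = 8.4 × 10⁻³ kg m⁻⁴
  236–253 m: Δρ/Δz = 0.201/17 = 0.012 kg m⁻⁴
The largest gradient is in the 236–253 m interval — the pycnocline.

236–253 m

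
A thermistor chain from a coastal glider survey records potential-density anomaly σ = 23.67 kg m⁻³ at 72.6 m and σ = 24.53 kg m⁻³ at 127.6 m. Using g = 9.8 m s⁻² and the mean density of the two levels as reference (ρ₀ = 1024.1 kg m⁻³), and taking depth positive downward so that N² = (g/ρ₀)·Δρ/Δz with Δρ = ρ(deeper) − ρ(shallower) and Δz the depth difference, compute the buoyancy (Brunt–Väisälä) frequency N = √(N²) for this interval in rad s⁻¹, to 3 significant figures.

Δρ = 1024.53 − 1023.67 = 0.86 kg m⁻³ over Δz = 127.6 − 72.6 = 55 m.
N² = (9.8/1024.1) × (0.86/55) = 1.4963 × 10⁻⁴ s⁻².
N = √(1.4963 × 10⁻⁴) = 0.012232 rad s⁻¹ ≈ 0.0122 rad s⁻¹.

0.0122 rad s⁻¹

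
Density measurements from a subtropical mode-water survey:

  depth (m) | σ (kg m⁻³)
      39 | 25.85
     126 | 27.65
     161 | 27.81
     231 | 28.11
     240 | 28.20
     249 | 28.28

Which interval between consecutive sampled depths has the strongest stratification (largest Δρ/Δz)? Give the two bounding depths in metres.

39–126 m

Compute the density gradient over each adjacent pair:
  39–126 m: Δρ/Δz = 1.80/87 = 0.021 kg m⁻⁴
  126–161 m: Δρ/Δz = 0.16/35 = 4.6 × 10⁻³ kg m⁻⁴
  161–231 m: Δρ/Δz = 0.30/70 = 4.3 × 10⁻³ kg m⁻⁴
  231–240 m: Δρ/Δz = 0.09/9 = 0.010 kg m⁻⁴
  240–249 m: Δρ/Δz = 0.08/9 = 8.9 × 10⁻³ kg m⁻⁴
The largest gradient is in the 39–126 m interval — the pycnocline.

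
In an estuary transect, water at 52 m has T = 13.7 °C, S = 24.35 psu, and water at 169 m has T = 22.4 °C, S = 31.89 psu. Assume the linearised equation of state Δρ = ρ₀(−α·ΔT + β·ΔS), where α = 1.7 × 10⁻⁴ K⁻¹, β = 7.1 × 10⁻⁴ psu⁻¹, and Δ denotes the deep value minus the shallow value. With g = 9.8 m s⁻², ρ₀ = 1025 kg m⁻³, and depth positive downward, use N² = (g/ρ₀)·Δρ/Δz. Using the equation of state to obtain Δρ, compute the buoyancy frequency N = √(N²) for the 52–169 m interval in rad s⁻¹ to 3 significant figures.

0.0180 rad s⁻¹

ΔT = +8.7 K, ΔS = +7.54 psu (deep − shallow).
Δρ/ρ₀ = −αΔT + βΔS = -1.479 × 10⁻³ + 5.3534 × 10⁻³ = 3.8744 × 10⁻³, so Δρ ≈ 3.971 kg m⁻³.
N² = (g/ρ₀)·Δρ/Δz = g·(Δρ/ρ₀)/Δz = 9.8 × 3.8744 × 10⁻³ / 117 = 3.2452 × 10⁻⁴ s⁻².
N = √(3.2452 × 10⁻⁴) = 0.018014 rad s⁻¹ ≈ 0.0180 rad s⁻¹.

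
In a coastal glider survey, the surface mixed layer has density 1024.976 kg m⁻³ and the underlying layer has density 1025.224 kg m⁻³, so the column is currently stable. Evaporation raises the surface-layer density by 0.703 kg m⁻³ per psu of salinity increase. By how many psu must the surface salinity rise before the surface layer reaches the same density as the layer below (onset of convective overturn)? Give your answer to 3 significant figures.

Density deficit of the surface layer: 1025.224 − 1024.976 = 0.248 kg m⁻³.
Required change = 0.248 / 0.703 = 0.353 psu.

0.353 psu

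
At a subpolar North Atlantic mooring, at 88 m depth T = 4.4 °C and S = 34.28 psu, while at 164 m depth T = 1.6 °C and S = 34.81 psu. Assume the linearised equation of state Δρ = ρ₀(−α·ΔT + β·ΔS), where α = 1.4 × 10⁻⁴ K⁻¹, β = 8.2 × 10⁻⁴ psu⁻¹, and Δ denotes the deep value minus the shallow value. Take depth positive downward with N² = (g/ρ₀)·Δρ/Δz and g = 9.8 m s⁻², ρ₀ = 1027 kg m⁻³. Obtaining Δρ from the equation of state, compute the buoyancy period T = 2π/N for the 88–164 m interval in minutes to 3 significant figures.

10.1 min

ΔT = -2.8 K, ΔS = +0.53 psu (deep − shallow).
Δρ/ρ₀ = −αΔT + βΔS = 3.92 × 10⁻⁴ + 4.346 × 10⁻⁴ = 8.266 × 10⁻⁴, so Δρ ≈ 0.8489 kg m⁻³.
N² = (g/ρ₀)·Δρ/Δz = g·(Δρ/ρ₀)/Δz = 9.8 × 8.266 × 10⁻⁴ / 76 = 1.0659 × 10⁻⁴ s⁻².
N = √(1.0659 × 10⁻⁴) = 0.010324 rad s⁻¹ → T = 2π/N = 608.60 s = 10.143 min ≈ 10.1 min.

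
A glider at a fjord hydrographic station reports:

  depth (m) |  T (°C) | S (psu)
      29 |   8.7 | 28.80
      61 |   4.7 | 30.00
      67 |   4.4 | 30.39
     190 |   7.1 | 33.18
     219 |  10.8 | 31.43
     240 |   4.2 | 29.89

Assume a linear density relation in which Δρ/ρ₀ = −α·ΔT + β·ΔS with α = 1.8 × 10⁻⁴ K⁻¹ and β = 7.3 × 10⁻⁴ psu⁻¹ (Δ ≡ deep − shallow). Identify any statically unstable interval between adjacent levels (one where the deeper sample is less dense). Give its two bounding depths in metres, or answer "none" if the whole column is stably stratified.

Evaluate Δρ/ρ₀ = −αΔT + βΔS across each adjacent pair:
  29–61 m: −αΔT+βΔS = −(1.8 × 10⁻⁴)(-4.0)+(7.3 × 10⁻⁴)(+1.20) = 1.6 × 10⁻³ → stable
  61–67 m: −αΔT+βΔS = −(1.8 × 10⁻⁴)(-0.3)+(7.3 × 10⁻⁴)(+0.39) = 3.4 × 10⁻⁴ → stable
  67–190 m: −αΔT+βΔS = −(1.8 × 10⁻⁴)(+2.7)+(7.3 × 10⁻⁴)(+2.79) = 1.6 × 10⁻³ → stable
  190–219 m: −αΔT+βΔS = −(1.8 × 10⁻⁴)(+3.7)+(7.3 × 10⁻⁴)(-1.75) = -1.9 × 10⁻³ → UNSTABLE
  219–240 m: −αΔT+βΔS = −(1.8 × 10⁻⁴)(-6.6)+(7.3 × 10⁻⁴)(-1.54) = 6.4 × 10⁻⁵ → stable
The 190–219 m interval has Δρ < 0: lighter water underlies denser water.

190–219 m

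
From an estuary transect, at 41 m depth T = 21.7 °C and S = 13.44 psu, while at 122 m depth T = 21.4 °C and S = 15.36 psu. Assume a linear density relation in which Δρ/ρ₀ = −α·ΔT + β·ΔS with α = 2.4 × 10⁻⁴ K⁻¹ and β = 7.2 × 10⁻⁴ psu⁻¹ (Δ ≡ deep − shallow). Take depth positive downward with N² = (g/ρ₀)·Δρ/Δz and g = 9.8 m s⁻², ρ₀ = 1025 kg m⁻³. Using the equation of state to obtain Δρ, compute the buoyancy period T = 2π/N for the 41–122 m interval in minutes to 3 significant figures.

7.89 min

ΔT = -0.3 K, ΔS = +1.92 psu (deep − shallow).
Δρ/ρ₀ = −αΔT + βΔS = 7.20 × 10⁻⁵ + 1.3824 × 10⁻³ = 1.4544 × 10⁻³, so Δρ ≈ 1.491 kg m⁻³.
N² = (g/ρ₀)·Δρ/Δz = g·(Δρ/ρ₀)/Δz = 9.8 × 1.4544 × 10⁻³ / 81 = 1.7596 × 10⁻⁴ s⁻².
N = √(1.7596 × 10⁻⁴) = 0.013265 rad s⁻¹ → T = 2π/N = 473.67 s = 7.8945 min ≈ 7.89 min.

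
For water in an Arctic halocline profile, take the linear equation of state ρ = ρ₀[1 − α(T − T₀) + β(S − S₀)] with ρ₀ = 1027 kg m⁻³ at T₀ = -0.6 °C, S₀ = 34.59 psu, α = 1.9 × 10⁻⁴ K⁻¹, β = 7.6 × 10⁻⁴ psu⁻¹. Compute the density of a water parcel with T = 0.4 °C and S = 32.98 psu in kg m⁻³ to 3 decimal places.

T − T₀ = +1.0 K, S − S₀ = -1.61 psu.
Bracket = 1 − α·(+1.0) + β·(-1.61) = 1 + (-1.4136 × 10⁻³) = 0.9985864.
ρ = 1027 × 0.9985864 = 1025.548 kg m⁻³.

1025.548 kg m⁻³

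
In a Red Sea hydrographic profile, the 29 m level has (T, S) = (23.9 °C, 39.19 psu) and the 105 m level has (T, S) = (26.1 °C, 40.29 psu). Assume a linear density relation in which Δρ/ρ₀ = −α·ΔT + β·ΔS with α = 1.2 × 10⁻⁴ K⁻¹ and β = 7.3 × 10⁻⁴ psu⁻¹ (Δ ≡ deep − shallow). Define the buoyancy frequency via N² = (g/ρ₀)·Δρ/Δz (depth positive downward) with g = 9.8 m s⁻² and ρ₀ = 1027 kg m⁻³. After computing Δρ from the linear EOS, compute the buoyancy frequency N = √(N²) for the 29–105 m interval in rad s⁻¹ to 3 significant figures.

ΔT = +2.2 K, ΔS = +1.10 psu (deep − shallow).
Δρ/ρ₀ = −αΔT + βΔS = -2.64 × 10⁻⁴ + 8.03 × 10⁻⁴ = 5.39 × 10⁻⁴, so Δρ ≈ 0.5536 kg m⁻³.
N² = (g/ρ₀)·Δρ/Δz = g·(Δρ/ρ₀)/Δz = 9.8 × 5.39 × 10⁻⁴ / 76 = 6.9503 × 10⁻⁵ s⁻².
N = √(6.9503 × 10⁻⁵) = 8.3368 × 10⁻³ rad s⁻¹ ≈ 8.34 × 10⁻³ rad s⁻¹.

8.34 × 10⁻³ rad s⁻¹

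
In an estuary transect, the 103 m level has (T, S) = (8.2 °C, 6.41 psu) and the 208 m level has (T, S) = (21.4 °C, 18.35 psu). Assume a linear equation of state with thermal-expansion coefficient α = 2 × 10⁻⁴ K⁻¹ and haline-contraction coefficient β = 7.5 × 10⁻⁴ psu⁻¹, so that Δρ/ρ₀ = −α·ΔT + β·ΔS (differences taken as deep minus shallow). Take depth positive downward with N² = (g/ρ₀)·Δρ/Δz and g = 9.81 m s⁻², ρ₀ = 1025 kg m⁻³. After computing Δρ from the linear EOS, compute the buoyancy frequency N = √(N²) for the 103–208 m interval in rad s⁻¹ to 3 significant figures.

ΔT = +13.2 K, ΔS = +11.94 psu (deep − shallow).
Δρ/ρ₀ = −αΔT + βΔS = -2.64 × 10⁻³ + 8.955 × 10⁻³ = 6.315 × 10⁻³, so Δρ ≈ 6.473 kg m⁻³.
N² = (g/ρ₀)·Δρ/Δz = g·(Δρ/ρ₀)/Δz = 9.81 × 6.315 × 10⁻³ / 105 = 5.9000 × 10⁻⁴ s⁻².
N = √(5.9000 × 10⁻⁴) = 0.024290 rad s⁻¹ ≈ 0.0243 rad s⁻¹.

0.0243 rad s⁻¹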